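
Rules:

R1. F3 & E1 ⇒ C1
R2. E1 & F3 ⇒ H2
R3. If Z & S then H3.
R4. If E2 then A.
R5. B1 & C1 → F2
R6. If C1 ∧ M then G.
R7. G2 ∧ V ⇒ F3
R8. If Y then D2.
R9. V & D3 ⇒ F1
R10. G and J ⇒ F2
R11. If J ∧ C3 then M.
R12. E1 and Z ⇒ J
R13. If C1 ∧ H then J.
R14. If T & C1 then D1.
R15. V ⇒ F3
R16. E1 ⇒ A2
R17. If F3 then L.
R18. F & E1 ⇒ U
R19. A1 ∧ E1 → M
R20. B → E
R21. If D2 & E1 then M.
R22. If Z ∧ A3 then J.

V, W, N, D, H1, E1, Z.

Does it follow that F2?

No

Forward chaining from the given facts derives: J, F3, A2, L, C1, H2.
Rules concluding F2: R5 needs B1; R10 needs G — none of these are established.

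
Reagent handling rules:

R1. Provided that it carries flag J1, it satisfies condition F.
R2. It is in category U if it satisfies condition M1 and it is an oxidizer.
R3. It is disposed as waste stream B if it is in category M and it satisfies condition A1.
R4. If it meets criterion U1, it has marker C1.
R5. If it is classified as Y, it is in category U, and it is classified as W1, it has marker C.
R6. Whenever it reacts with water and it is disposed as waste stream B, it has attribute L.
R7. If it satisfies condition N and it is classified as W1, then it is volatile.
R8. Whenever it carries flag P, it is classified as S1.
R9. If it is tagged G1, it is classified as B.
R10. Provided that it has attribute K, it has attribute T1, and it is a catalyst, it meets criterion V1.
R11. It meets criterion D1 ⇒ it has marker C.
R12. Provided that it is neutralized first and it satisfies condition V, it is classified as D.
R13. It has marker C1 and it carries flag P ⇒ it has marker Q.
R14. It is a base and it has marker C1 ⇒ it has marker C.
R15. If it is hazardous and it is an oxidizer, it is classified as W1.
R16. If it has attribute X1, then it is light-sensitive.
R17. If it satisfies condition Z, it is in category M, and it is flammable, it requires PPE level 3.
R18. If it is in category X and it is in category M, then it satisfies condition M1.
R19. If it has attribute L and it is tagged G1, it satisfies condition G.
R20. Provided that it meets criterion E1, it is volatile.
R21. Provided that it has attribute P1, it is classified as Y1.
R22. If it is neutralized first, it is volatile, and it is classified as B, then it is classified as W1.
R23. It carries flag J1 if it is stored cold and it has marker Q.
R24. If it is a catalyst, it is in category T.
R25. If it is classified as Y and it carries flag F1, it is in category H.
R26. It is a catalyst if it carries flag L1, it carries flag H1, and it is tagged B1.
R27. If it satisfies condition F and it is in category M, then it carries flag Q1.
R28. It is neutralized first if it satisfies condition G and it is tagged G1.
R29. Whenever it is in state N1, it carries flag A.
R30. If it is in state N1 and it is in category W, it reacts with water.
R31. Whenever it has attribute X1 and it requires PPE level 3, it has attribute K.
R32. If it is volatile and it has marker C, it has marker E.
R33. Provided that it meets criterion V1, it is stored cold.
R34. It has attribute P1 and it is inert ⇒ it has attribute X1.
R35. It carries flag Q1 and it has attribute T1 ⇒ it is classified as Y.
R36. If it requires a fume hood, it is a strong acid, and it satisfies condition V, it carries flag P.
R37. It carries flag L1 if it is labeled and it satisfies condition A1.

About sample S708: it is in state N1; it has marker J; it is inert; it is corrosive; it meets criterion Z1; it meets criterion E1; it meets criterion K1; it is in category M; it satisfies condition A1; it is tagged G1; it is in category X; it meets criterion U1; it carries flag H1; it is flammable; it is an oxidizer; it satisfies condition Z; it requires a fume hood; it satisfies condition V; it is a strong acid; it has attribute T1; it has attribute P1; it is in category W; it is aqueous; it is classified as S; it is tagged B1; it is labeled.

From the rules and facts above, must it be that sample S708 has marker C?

By R3 (it is in category M, it satisfies condition A1): it is disposed as waste stream B.
By R4 (it meets criterion U1): it has marker C1.
By R9 (it is tagged G1): it is classified as B.
By R17 (it satisfies condition Z, it is in category M, it is flammable): it requires PPE level 3.
By R18 (it is in category X, it is in category M): it satisfies condition M1.
By R20 (it meets criterion E1): it is volatile.
By R30 (it is in state N1, it is in category W): it reacts with water.
By R34 (it has attribute P1, it is inert): it has attribute X1.
By R36 (it requires a fume hood, it is a strong acid, it satisfies condition V): it carries flag P.
By R37 (it is labeled, it satisfies condition A1): it carries flag L1.
By R2 (it satisfies condition M1, it is an oxidizer): it is in category U.
By R6 (it reacts with water, it is disposed as waste stream B): it has attribute L.
By R13 (it has marker C1, it carries flag P): it has marker Q.
By R19 (it has attribute L, it is tagged G1): it satisfies condition G.
By R26 (it carries flag L1, it carries flag H1, it is tagged B1): it is a catalyst.
By R28 (it satisfies condition G, it is tagged G1): it is neutralized first.
By R31 (it has attribute X1, it requires PPE level 3): it has attribute K.
By R10 (it has attribute K, it has attribute T1, it is a catalyst): it meets criterion V1.
By R22 (it is neutralized first, it is volatile, it is classified as B): it is classified as W1.
By R33 (it meets criterion V1): it is stored cold.
By R23 (it is stored cold, it has marker Q): it carries flag J1.
By R1 (it carries flag J1): it satisfies condition F.
By R27 (it satisfies condition F, it is in category M): it carries flag Q1.
By R35 (it carries flag Q1, it has attribute T1): it is classified as Y.
By R5 (it is classified as Y, it is in category U, it is classified as W1): it has marker C.

Yes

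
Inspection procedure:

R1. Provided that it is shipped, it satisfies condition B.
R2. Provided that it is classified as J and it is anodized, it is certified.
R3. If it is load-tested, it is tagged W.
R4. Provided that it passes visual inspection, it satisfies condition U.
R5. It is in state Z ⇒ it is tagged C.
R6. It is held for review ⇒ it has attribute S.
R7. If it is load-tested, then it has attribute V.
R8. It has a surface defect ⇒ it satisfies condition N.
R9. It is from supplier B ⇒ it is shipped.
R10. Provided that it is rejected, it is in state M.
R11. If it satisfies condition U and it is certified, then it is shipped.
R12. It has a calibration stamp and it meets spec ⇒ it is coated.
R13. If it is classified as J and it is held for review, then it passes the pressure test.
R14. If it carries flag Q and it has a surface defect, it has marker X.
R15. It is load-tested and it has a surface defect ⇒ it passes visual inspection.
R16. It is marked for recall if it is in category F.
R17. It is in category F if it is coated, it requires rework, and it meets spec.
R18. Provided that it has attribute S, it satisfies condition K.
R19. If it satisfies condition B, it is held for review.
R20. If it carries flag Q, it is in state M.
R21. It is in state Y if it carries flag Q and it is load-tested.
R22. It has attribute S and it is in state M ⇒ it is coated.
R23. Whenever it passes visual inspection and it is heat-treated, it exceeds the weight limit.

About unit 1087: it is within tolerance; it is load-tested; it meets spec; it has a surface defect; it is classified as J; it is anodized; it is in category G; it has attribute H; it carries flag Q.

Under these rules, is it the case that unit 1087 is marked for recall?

No

Forward chaining from the given facts derives: is certified, is tagged W, has attribute V, satisfies condition N, has marker X, passes visual inspection, is in state M, is in state Y, satisfies condition U, is shipped, satisfies condition B, is held for review, has attribute S, passes the pressure test, satisfies condition K, is coated.
The only rule concluding "it is marked for recall" is R16, which needs "it is in category F"; that is never established.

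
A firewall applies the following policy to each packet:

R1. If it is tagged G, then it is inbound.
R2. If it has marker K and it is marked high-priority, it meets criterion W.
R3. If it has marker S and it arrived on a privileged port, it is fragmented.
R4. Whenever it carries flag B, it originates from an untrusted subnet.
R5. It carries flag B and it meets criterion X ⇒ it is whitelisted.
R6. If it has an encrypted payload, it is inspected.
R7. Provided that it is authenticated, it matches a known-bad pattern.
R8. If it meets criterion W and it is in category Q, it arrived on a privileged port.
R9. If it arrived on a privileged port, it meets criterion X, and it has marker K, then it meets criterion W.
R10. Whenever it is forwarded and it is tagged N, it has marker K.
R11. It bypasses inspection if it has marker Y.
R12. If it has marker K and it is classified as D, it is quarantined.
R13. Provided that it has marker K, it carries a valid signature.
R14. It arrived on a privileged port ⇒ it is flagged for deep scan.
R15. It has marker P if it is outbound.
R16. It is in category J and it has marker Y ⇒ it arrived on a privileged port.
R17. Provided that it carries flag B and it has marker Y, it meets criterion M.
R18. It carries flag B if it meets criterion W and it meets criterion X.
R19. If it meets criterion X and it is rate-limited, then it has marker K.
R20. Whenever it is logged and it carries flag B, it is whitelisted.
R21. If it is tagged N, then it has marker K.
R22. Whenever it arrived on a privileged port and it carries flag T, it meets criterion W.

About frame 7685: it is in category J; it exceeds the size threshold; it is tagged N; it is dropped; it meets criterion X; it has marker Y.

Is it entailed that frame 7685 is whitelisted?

Yes

By R16 (it is in category J, it has marker Y): it arrived on a privileged port.
By R21 (it is tagged N): it has marker K.
By R9 (it arrived on a privileged port, it meets criterion X, it has marker K): it meets criterion W.
By R18 (it meets criterion W, it meets criterion X): it carries flag B.
By R5 (it carries flag B, it meets criterion X): it is whitelisted.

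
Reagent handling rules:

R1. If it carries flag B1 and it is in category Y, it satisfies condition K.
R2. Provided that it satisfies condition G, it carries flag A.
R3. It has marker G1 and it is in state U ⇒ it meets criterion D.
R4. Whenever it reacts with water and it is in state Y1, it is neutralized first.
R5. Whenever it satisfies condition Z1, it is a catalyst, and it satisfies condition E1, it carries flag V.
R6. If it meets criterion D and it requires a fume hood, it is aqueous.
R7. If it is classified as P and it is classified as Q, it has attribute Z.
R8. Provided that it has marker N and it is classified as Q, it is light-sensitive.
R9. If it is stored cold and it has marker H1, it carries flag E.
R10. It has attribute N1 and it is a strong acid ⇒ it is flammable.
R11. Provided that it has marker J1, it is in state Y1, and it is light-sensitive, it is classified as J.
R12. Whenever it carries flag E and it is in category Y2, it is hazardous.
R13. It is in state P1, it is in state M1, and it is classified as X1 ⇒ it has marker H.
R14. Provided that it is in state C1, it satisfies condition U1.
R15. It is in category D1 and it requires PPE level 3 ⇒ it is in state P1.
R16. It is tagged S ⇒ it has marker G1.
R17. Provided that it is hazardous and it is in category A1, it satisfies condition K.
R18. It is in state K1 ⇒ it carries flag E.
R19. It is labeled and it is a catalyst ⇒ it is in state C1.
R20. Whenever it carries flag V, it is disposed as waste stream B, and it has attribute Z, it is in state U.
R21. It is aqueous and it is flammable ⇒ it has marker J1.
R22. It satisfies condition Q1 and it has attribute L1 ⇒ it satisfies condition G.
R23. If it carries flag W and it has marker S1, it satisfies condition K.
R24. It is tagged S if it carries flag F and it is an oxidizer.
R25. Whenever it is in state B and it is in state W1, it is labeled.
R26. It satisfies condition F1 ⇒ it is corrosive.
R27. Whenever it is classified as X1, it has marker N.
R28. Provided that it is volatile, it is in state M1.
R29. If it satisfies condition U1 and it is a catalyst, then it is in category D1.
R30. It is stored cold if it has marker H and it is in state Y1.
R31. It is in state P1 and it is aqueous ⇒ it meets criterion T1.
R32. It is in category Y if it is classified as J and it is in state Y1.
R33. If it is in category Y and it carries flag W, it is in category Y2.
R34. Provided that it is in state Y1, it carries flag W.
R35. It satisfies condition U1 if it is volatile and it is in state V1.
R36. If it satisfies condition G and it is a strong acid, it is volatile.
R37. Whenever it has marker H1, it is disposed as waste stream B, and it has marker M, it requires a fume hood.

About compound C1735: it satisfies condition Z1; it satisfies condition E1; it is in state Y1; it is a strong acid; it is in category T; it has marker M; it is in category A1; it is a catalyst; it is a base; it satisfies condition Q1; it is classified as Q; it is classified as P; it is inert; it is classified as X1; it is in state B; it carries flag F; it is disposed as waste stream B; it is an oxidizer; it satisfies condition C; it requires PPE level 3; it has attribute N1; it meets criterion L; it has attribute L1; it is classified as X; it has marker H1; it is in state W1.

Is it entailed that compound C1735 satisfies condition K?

By R5 (it satisfies condition Z1, it is a catalyst, it satisfies condition E1): it carries flag V.
By R7 (it is classified as P, it is classified as Q): it has attribute Z.
By R10 (it has attribute N1, it is a strong acid): it is flammable.
By R20 (it carries flag V, it is disposed as waste stream B, it has attribute Z): it is in state U.
By R22 (it satisfies condition Q1, it has attribute L1): it satisfies condition G.
By R24 (it carries flag F, it is an oxidizer): it is tagged S.
By R25 (it is in state B, it is in state W1): it is labeled.
By R27 (it is classified as X1): it has marker N.
By R34 (it is in state Y1): it carries flag W.
By R36 (it satisfies condition G, it is a strong acid): it is volatile.
By R37 (it has marker H1, it is disposed as waste stream B, it has marker M): it requires a fume hood.
By R8 (it has marker N, it is classified as Q): it is light-sensitive.
By R16 (it is tagged S): it has marker G1.
By R19 (it is labeled, it is a catalyst): it is in state C1.
By R28 (it is volatile): it is in state M1.
By R3 (it has marker G1, it is in state U): it meets criterion D.
By R6 (it meets criterion D, it requires a fume hood): it is aqueous.
By R14 (it is in state C1): it satisfies condition U1.
By R21 (it is aqueous, it is flammable): it has marker J1.
By R29 (it satisfies condition U1, it is a catalyst): it is in category D1.
By R11 (it has marker J1, it is in state Y1, it is light-sensitive): it is classified as J.
By R15 (it is in category D1, it requires PPE level 3): it is in state P1.
By R32 (it is classified as J, it is in state Y1): it is in category Y.
By R33 (it is in category Y, it carries flag W): it is in category Y2.
By R13 (it is in state P1, it is in state M1, it is classified as X1): it has marker H.
By R30 (it has marker H, it is in state Y1): it is stored cold.
By R9 (it is stored cold, it has marker H1): it carries flag E.
By R12 (it carries flag E, it is in category Y2): it is hazardous.
By R17 (it is hazardous, it is in category A1): it satisfies condition K.

Yes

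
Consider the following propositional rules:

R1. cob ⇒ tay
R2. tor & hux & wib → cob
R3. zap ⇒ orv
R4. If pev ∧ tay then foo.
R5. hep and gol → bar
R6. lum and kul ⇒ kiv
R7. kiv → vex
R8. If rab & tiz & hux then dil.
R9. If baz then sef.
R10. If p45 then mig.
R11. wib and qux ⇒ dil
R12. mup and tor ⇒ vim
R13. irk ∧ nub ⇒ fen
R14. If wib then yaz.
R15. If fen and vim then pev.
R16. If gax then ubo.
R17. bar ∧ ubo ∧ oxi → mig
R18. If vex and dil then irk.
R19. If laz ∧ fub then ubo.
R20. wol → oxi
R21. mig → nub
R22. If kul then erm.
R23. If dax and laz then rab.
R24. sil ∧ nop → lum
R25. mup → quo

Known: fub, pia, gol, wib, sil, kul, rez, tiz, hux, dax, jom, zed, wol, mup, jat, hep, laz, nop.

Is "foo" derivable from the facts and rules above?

Forward chaining from the given facts derives: bar, yaz, ubo, oxi, erm, rab, lum, quo, kiv, vex, dil, mig, irk, nub, fen.
The only rule concluding foo is R4, which needs pev; that is never established.

No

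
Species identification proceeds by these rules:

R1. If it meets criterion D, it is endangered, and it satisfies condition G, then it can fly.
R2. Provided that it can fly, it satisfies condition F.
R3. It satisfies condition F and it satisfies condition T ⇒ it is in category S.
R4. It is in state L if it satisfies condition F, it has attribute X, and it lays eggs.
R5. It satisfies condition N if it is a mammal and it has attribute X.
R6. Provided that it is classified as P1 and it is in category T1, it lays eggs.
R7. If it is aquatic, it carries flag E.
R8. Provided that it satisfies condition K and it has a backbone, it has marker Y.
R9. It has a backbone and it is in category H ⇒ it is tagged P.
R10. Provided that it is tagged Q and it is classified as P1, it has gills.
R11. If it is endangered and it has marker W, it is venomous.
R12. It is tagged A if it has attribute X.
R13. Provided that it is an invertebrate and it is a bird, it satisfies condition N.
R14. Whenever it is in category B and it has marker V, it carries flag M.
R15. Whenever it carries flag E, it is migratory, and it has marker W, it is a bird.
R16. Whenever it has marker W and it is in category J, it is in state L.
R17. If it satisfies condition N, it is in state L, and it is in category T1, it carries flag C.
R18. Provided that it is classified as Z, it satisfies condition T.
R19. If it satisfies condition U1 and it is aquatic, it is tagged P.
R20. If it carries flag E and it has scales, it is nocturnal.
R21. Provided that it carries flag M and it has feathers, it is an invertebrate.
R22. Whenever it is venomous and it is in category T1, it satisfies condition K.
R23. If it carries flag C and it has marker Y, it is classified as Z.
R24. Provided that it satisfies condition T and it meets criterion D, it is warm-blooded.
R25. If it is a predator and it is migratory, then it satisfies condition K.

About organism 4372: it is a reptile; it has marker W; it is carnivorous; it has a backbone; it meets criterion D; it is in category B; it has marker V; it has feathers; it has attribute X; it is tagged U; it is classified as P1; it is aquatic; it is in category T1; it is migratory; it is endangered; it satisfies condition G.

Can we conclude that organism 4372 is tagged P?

No

Forward chaining from the given facts derives: can fly, satisfies condition F, lays eggs, carries flag E, is venomous, is tagged A, carries flag M, is a bird, is an invertebrate, satisfies condition K, is in state L, has marker Y, satisfies condition N, carries flag C, is classified as Z, satisfies condition T, is warm-blooded, is in category S.
Rules concluding "it is tagged P": R9 needs "it is in category H"; R19 needs "it satisfies condition U1" — none of these are established.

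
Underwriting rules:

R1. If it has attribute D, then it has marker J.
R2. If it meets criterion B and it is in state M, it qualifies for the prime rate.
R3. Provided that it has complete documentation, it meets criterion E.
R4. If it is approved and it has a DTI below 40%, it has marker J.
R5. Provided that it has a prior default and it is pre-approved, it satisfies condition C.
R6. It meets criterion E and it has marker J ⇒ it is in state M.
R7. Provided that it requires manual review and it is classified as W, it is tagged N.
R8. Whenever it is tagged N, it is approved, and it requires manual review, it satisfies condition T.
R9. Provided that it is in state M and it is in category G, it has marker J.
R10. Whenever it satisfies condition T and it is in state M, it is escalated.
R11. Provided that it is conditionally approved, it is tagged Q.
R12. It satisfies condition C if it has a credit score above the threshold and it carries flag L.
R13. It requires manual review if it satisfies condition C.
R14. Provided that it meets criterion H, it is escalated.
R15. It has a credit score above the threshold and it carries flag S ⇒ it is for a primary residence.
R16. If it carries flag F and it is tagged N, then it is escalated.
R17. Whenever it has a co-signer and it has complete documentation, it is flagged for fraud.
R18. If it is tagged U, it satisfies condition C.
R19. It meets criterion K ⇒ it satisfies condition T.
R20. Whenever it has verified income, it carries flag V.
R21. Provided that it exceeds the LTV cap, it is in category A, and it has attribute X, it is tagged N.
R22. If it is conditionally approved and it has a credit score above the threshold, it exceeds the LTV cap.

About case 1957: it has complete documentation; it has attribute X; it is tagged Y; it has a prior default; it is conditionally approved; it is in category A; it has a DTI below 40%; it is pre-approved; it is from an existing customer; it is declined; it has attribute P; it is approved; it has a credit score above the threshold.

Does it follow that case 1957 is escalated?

By R3 (it has complete documentation): it meets criterion E.
By R4 (it is approved, it has a DTI below 40%): it has marker J.
By R5 (it has a prior default, it is pre-approved): it satisfies condition C.
By R6 (it meets criterion E, it has marker J): it is in state M.
By R13 (it satisfies condition C): it requires manual review.
By R22 (it is conditionally approved, it has a credit score above the threshold): it exceeds the LTV cap.
By R21 (it exceeds the LTV cap, it is in category A, it has attribute X): it is tagged N.
By R8 (it is tagged N, it is approved, it requires manual review): it satisfies condition T.
By R10 (it satisfies condition T, it is in state M): it is escalated.

Yes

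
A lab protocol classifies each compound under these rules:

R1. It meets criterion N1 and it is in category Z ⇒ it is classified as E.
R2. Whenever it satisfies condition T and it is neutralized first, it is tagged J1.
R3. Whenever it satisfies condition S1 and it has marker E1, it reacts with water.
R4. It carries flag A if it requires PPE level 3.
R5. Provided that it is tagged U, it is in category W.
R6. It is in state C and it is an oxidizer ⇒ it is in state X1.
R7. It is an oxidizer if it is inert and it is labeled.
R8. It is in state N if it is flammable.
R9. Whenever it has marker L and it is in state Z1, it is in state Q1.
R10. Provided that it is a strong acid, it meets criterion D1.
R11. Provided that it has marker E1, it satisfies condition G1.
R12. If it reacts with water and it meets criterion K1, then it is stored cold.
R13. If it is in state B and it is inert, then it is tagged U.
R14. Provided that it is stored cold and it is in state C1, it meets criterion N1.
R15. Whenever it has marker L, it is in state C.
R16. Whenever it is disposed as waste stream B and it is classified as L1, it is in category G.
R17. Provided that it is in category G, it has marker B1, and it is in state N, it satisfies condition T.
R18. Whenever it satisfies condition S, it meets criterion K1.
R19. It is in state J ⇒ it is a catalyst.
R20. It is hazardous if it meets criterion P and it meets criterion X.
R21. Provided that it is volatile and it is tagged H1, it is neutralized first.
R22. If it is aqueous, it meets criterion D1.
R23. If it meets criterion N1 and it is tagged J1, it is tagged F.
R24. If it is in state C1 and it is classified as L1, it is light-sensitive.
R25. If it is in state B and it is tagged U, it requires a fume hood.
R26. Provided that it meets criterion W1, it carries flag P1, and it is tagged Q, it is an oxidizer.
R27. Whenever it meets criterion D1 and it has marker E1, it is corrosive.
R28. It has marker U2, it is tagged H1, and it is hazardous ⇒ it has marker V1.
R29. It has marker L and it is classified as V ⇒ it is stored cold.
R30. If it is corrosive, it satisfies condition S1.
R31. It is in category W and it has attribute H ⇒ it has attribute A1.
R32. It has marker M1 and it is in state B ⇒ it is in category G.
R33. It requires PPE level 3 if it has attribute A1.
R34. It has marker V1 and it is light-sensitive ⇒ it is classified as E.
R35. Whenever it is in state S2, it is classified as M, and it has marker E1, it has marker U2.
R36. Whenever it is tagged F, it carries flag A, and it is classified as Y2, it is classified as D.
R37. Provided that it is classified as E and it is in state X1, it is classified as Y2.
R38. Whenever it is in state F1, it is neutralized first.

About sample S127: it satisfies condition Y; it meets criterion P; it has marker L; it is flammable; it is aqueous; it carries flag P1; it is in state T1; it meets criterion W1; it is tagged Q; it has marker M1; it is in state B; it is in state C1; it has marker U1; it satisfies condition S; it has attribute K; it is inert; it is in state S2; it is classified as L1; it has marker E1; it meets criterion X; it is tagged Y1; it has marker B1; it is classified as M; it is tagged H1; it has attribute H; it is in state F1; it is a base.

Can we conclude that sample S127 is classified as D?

By R8 (it is flammable): it is in state N.
By R13 (it is in state B, it is inert): it is tagged U.
By R15 (it has marker L): it is in state C.
By R18 (it satisfies condition S): it meets criterion K1.
By R20 (it meets criterion P, it meets criterion X): it is hazardous.
By R22 (it is aqueous): it meets criterion D1.
By R24 (it is in state C1, it is classified as L1): it is light-sensitive.
By R26 (it meets criterion W1, it carries flag P1, it is tagged Q): it is an oxidizer.
By R27 (it meets criterion D1, it has marker E1): it is corrosive.
By R30 (it is corrosive): it satisfies condition S1.
By R32 (it has marker M1, it is in state B): it is in category G.
By R35 (it is in state S2, it is classified as M, it has marker E1): it has marker U2.
By R38 (it is in state F1): it is neutralized first.
By R3 (it satisfies condition S1, it has marker E1): it reacts with water.
By R5 (it is tagged U): it is in category W.
By R6 (it is in state C, it is an oxidizer): it is in state X1.
By R12 (it reacts with water, it meets criterion K1): it is stored cold.
By R14 (it is stored cold, it is in state C1): it meets criterion N1.
By R17 (it is in category G, it has marker B1, it is in state N): it satisfies condition T.
By R28 (it has marker U2, it is tagged H1, it is hazardous): it has marker V1.
By R31 (it is in category W, it has attribute H): it has attribute A1.
By R33 (it has attribute A1): it requires PPE level 3.
By R34 (it has marker V1, it is light-sensitive): it is classified as E.
By R37 (it is classified as E, it is in state X1): it is classified as Y2.
By R2 (it satisfies condition T, it is neutralized first): it is tagged J1.
By R4 (it requires PPE level 3): it carries flag A.
By R23 (it meets criterion N1, it is tagged J1): it is tagged F.
By R36 (it is tagged F, it carries flag A, it is classified as Y2): it is classified as D.

Yes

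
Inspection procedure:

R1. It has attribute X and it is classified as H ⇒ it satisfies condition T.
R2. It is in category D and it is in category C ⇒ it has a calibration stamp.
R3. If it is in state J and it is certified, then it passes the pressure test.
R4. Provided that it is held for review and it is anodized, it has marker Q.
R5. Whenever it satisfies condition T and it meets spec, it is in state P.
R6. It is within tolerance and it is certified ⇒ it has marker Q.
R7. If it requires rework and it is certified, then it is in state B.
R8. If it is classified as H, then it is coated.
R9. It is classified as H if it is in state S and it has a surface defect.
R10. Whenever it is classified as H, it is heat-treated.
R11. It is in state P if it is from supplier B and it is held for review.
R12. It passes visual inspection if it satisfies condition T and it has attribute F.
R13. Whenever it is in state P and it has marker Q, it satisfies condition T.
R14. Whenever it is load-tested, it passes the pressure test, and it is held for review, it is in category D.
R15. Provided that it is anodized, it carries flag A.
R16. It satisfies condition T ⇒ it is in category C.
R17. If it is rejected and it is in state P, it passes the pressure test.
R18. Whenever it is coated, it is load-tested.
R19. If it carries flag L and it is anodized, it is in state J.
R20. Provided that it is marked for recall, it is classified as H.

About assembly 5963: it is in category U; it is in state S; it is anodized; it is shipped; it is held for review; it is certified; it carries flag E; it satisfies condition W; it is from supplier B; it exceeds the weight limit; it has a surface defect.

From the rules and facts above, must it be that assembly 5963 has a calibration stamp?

No

Forward chaining from the given facts derives: has marker Q, is classified as H, is heat-treated, is in state P, satisfies condition T, carries flag A, is in category C, is coated, is load-tested.
The only rule concluding "it has a calibration stamp" is R2, which needs "it is in category D"; that is never established.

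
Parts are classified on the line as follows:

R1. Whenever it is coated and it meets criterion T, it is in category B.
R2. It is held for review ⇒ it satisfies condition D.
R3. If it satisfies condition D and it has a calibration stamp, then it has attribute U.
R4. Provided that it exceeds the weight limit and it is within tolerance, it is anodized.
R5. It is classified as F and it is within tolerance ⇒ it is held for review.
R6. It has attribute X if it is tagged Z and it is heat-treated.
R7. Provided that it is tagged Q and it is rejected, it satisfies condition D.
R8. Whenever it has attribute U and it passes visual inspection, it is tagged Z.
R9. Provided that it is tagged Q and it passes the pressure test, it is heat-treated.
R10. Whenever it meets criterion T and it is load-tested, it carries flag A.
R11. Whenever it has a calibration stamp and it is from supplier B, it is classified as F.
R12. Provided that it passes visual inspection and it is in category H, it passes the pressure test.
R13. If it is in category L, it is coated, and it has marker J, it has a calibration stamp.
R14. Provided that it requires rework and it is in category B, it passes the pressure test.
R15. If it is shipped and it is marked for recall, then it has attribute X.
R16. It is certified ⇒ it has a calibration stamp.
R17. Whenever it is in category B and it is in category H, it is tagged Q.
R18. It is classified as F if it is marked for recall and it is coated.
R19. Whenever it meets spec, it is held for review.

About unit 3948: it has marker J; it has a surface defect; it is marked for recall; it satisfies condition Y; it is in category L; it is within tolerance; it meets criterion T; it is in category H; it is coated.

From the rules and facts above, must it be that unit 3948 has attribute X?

No

Forward chaining from the given facts derives: is in category B, has a calibration stamp, is tagged Q, is classified as F, is held for review, satisfies condition D, has attribute U.
Rules concluding "it has attribute X": R6 needs "it is tagged Z"; R15 needs "it is shipped" — none of these are established.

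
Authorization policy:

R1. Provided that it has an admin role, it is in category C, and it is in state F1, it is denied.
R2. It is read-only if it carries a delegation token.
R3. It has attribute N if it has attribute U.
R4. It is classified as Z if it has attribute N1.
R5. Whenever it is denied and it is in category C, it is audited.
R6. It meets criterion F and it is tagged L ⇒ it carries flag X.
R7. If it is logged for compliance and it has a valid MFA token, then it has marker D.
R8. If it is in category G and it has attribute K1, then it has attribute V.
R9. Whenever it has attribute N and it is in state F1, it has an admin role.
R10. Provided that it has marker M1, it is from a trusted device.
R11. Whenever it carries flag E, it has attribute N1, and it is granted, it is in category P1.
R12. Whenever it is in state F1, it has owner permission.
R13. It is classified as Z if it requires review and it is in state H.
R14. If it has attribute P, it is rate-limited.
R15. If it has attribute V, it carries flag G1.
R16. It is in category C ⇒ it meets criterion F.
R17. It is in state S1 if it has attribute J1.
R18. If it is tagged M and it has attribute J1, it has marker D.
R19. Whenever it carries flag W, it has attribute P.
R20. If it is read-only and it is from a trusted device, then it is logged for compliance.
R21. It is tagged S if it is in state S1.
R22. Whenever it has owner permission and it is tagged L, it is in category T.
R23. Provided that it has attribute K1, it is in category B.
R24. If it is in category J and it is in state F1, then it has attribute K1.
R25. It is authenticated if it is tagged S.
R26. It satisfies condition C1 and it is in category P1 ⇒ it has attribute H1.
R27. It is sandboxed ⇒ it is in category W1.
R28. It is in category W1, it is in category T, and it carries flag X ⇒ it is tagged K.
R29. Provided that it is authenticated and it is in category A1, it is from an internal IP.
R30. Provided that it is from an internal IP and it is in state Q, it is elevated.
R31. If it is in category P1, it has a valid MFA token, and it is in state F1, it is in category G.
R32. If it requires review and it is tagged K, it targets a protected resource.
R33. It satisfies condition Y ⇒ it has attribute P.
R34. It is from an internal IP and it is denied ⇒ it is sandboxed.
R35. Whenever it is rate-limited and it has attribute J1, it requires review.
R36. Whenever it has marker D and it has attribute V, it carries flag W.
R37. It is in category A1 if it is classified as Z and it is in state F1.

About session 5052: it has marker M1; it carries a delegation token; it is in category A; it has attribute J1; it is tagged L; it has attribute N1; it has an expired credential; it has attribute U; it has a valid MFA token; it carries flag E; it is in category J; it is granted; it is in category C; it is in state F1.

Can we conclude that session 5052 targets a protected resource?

Yes

By R2 (it carries a delegation token): it is read-only.
By R3 (it has attribute U): it has attribute N.
By R4 (it has attribute N1): it is classified as Z.
By R9 (it has attribute N, it is in state F1): it has an admin role.
By R10 (it has marker M1): it is from a trusted device.
By R11 (it carries flag E, it has attribute N1, it is granted): it is in category P1.
By R12 (it is in state F1): it has owner permission.
By R16 (it is in category C): it meets criterion F.
By R17 (it has attribute J1): it is in state S1.
By R20 (it is read-only, it is from a trusted device): it is logged for compliance.
By R21 (it is in state S1): it is tagged S.
By R22 (it has owner permission, it is tagged L): it is in category T.
By R24 (it is in category J, it is in state F1): it has attribute K1.
By R25 (it is tagged S): it is authenticated.
By R31 (it is in category P1, it has a valid MFA token, it is in state F1): it is in category G.
By R37 (it is classified as Z, it is in state F1): it is in category A1.
By R1 (it has an admin role, it is in category C, it is in state F1): it is denied.
By R6 (it meets criterion F, it is tagged L): it carries flag X.
By R7 (it is logged for compliance, it has a valid MFA token): it has marker D.
By R8 (it is in category G, it has attribute K1): it has attribute V.
By R29 (it is authenticated, it is in category A1): it is from an internal IP.
By R34 (it is from an internal IP, it is denied): it is sandboxed.
By R36 (it has marker D, it has attribute V): it carries flag W.
By R19 (it carries flag W): it has attribute P.
By R27 (it is sandboxed): it is in category W1.
By R28 (it is in category W1, it is in category T, it carries flag X): it is tagged K.
By R14 (it has attribute P): it is rate-limited.
By R35 (it is rate-limited, it has attribute J1): it requires review.
By R32 (it requires review, it is tagged K): it targets a protected resource.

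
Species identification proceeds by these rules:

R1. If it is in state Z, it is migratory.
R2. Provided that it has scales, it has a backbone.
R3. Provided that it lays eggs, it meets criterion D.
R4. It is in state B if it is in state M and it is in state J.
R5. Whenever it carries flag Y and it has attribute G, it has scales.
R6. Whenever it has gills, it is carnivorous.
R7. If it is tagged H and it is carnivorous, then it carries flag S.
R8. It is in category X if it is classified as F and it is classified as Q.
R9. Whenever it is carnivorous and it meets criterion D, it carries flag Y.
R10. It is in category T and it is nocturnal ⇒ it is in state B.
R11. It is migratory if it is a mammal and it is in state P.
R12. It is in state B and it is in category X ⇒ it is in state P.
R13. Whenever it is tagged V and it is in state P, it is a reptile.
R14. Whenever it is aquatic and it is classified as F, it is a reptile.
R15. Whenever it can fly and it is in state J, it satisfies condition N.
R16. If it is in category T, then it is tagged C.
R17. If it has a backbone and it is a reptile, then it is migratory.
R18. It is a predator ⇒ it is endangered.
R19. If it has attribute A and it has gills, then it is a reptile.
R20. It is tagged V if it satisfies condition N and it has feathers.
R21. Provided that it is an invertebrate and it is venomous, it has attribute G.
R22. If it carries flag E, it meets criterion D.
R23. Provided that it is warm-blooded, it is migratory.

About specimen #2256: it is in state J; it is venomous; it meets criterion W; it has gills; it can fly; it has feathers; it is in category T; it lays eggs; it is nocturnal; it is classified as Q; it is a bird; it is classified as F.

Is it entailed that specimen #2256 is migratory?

Forward chaining from the given facts derives: meets criterion D, is carnivorous, is in category X, carries flag Y, is in state B, is in state P, satisfies condition N, is tagged C, is tagged V, is a reptile.
Rules concluding "it is migratory": R1 needs "it is in state Z"; R11 needs "it is a mammal"; R17 needs "it has a backbone"; R23 needs "it is warm-blooded" — none of these are established.

No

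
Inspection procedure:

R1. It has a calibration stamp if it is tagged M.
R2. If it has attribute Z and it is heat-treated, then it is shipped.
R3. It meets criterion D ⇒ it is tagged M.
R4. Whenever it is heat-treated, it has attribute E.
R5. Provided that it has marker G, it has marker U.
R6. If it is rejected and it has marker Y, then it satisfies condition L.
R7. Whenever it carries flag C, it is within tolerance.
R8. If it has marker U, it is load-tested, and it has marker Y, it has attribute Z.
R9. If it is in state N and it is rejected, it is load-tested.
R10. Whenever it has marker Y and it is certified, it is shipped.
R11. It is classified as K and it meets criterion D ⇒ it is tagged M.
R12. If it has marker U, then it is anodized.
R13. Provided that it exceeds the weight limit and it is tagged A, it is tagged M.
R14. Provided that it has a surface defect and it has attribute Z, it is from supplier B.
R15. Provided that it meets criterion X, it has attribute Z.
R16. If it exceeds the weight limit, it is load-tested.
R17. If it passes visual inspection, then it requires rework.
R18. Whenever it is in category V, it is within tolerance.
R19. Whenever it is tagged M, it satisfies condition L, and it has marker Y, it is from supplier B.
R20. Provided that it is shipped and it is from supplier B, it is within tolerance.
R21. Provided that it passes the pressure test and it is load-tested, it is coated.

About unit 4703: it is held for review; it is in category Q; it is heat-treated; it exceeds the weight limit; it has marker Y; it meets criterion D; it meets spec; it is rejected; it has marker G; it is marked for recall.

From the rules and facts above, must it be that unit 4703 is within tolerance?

Yes

By R3 (it meets criterion D): it is tagged M.
By R5 (it has marker G): it has marker U.
By R6 (it is rejected, it has marker Y): it satisfies condition L.
By R16 (it exceeds the weight limit): it is load-tested.
By R19 (it is tagged M, it satisfies condition L, it has marker Y): it is from supplier B.
By R8 (it has marker U, it is load-tested, it has marker Y): it has attribute Z.
By R2 (it has attribute Z, it is heat-treated): it is shipped.
By R20 (it is shipped, it is from supplier B): it is within tolerance.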